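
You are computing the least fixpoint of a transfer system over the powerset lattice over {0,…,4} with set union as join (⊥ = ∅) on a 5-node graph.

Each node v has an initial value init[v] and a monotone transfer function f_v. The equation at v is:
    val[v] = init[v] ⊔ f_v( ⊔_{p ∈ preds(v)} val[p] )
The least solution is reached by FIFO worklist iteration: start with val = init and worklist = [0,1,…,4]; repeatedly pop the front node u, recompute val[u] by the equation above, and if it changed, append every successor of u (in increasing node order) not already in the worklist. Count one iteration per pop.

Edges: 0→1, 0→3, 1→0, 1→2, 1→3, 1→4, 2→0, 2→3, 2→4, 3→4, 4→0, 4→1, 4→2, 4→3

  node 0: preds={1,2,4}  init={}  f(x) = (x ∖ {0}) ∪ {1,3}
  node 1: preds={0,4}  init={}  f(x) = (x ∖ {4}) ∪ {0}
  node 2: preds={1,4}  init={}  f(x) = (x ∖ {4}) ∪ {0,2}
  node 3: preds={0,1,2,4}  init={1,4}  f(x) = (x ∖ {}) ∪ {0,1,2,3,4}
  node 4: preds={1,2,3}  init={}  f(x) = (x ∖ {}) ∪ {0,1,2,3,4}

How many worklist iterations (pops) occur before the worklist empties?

11

Iteration log — 11 steps:
  step 1. node 0  ⊔preds={}  new={1,3}  old={}  +wl: 
  step 2. node 1  ⊔preds={1,3}  new={0,1,3}  old={}  +wl: 0
  step 3. node 2  ⊔preds={0,1,3}  new={0,1,2,3}  old={}  +wl: 
  step 4. node 3  ⊔preds={0,1,2,3}  new={0,1,2,3,4}  old={1,4}  +wl: 
  step 5. node 4  ⊔preds={0,1,2,3,4}  new={0,1,2,3,4}  old={}  +wl: 1,2,3
  step 6. node 0  ⊔preds={0,1,2,3,4}  new={1,2,3,4}  old={1,3}  +wl: 
  step 7. node 1  ⊔preds={0,1,2,3,4}  new={0,1,2,3}  old={0,1,3}  +wl: 0,4
  step 8. node 2  ⊔preds={0,1,2,3,4}  new={0,1,2,3}  stable
  step 9. node 3  ⊔preds={0,1,2,3,4}  new={0,1,2,3,4}  stable
  step 10. node 0  ⊔preds={0,1,2,3,4}  new={1,2,3,4}  stable
  step 11. node 4  ⊔preds={0,1,2,3,4}  new={0,1,2,3,4}  stable

Least fixpoint reached:
  node 0: {1,2,3,4}
  node 1: {0,1,2,3}
  node 2: {0,1,2,3}
  node 3: {0,1,2,3,4}
  node 4: {0,1,2,3,4}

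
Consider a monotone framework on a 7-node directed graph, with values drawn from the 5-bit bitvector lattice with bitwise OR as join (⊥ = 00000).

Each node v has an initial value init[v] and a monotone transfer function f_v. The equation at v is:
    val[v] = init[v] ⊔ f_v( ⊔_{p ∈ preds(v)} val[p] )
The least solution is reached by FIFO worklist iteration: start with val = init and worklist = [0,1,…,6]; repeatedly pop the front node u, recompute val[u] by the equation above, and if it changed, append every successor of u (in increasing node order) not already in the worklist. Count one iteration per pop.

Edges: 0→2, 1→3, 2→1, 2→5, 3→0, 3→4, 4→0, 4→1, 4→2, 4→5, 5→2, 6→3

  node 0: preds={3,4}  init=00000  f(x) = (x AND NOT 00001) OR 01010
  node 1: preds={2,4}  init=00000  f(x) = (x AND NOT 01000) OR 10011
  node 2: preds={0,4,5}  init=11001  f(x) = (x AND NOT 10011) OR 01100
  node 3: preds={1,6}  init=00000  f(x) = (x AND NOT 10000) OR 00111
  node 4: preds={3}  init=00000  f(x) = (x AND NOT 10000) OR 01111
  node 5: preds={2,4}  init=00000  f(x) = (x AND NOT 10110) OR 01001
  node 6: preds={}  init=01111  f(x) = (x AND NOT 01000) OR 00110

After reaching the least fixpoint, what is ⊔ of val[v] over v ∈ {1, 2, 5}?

11111

Worklist (11 pops):
  #1 pop 0: in=00000 → 01010 (was 00000); enqueue []
  #2 pop 1: in=11001 → 10011 (was 00000); enqueue []
  #3 pop 2: in=01010 → 11101 (was 11001); enqueue [1]
  #4 pop 3: in=11111 → 01111 (was 00000); enqueue [0]
  #5 pop 4: in=01111 → 01111 (was 00000); enqueue [2]
  #6 pop 5: in=11111 → 01001 (was 00000); enqueue []
  #7 pop 6: in=00000 → 01111 (no change)
  #8 pop 1: in=11111 → 10111 (was 10011); enqueue [3]
  #9 pop 0: in=01111 → 01110 (was 01010); enqueue []
  #10 pop 2: in=01111 → 11101 (no change)
  #11 pop 3: in=11111 → 01111 (no change)

Fixpoint:
  val[0] = 01110
  val[1] = 10111
  val[2] = 11101
  val[3] = 01111
  val[4] = 01111
  val[5] = 01001
  val[6] = 01111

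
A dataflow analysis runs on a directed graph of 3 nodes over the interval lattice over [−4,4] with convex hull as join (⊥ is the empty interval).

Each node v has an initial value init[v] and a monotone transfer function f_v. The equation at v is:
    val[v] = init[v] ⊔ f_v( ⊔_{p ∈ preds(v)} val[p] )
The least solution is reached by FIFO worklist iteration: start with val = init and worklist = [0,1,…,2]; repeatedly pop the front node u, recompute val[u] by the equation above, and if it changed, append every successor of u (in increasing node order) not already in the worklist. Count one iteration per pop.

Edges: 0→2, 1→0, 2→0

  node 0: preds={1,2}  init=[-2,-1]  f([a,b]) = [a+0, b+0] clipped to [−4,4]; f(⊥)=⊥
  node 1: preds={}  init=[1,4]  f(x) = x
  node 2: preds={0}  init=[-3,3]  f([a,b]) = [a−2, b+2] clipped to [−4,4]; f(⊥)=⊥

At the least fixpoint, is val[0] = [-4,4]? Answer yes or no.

Trace (5 dequeues):
  [1] u=0 | in [-3,4] | out [-3,4] | prev [-2,-1] | push {}
  [2] u=1 | in ⊥ | out [1,4] | ==
  [3] u=2 | in [-3,4] | out [-4,4] | prev [-3,3] | push {0}
  [4] u=0 | in [-4,4] | out [-4,4] | prev [-3,4] | push {2}
  [5] u=2 | in [-4,4] | out [-4,4] | ==

Converged values:
  [0] [-4,4]
  [1] [1,4]
  [2] [-4,4]

yes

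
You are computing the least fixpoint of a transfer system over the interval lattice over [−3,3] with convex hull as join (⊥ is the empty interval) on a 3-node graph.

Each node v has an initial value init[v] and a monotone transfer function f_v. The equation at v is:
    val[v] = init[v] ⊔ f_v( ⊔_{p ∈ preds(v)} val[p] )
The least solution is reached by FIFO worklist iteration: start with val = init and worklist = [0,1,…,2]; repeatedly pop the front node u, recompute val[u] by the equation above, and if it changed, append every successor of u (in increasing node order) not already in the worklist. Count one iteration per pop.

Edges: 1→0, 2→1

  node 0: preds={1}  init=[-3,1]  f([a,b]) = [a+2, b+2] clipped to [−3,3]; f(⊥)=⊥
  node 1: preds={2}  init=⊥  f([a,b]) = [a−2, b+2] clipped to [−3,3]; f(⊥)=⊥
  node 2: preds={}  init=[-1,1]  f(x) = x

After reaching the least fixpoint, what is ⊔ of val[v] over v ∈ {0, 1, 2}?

[-3,3]

Trace (4 dequeues):
  [1] u=0 | in ⊥ | out [-3,1] | ==
  [2] u=1 | in [-1,1] | out [-3,3] | prev ⊥ | push {0}
  [3] u=2 | in ⊥ | out [-1,1] | ==
  [4] u=0 | in [-3,3] | out [-3,3] | prev [-3,1] | push {}

Converged values:
  [0] [-3,3]
  [1] [-3,3]
  [2] [-1,1]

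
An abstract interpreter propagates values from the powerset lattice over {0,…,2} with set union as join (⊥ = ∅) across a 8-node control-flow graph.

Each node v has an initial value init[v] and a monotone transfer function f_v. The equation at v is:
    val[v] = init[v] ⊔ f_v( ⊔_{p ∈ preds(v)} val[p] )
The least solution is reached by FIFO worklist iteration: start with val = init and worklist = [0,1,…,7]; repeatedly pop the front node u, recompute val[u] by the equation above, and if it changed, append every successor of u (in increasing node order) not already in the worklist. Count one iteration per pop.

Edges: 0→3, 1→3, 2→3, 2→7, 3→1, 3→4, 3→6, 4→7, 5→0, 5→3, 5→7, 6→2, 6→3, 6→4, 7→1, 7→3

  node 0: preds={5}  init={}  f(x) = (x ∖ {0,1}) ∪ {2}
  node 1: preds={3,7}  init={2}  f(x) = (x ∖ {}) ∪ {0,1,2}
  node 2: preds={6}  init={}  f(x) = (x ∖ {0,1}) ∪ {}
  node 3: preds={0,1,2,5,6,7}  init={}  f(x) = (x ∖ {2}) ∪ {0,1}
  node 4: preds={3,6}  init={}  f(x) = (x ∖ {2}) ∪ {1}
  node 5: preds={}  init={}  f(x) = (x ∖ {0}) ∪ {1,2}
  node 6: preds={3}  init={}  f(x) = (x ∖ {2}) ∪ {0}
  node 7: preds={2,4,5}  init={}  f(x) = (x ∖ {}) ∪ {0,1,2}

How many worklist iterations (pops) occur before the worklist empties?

Trace (13 dequeues):
  [1] u=0 | in {} | out {2} | prev {} | push {}
  [2] u=1 | in {} | out {0,1,2} | prev {2} | push {}
  [3] u=2 | in {} | out {} | ==
  [4] u=3 | in {0,1,2} | out {0,1} | prev {} | push {1}
  [5] u=4 | in {0,1} | out {0,1} | prev {} | push {}
  [6] u=5 | in {} | out {1,2} | prev {} | push {0,3}
  [7] u=6 | in {0,1} | out {0,1} | prev {} | push {2,4}
  [8] u=7 | in {0,1,2} | out {0,1,2} | prev {} | push {}
  [9] u=1 | in {0,1,2} | out {0,1,2} | ==
  [10] u=0 | in {1,2} | out {2} | ==
  [11] u=3 | in {0,1,2} | out {0,1} | ==
  [12] u=2 | in {0,1} | out {} | ==
  [13] u=4 | in {0,1} | out {0,1} | ==

Converged values:
  [0] {2}
  [1] {0,1,2}
  [2] {}
  [3] {0,1}
  [4] {0,1}
  [5] {1,2}
  [6] {0,1}
  [7] {0,1,2}

13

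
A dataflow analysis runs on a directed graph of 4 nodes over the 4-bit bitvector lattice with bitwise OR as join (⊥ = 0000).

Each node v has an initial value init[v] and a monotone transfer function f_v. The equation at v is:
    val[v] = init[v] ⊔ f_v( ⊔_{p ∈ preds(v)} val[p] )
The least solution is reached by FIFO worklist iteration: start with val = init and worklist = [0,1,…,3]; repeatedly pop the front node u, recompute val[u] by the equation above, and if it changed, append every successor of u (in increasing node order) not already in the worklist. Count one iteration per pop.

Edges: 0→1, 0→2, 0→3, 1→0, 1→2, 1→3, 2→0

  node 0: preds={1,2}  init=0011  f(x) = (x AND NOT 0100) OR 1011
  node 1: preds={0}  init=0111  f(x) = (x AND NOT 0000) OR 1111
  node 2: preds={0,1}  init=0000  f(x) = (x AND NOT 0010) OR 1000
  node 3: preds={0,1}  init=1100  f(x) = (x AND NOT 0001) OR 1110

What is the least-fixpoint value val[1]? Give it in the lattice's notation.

Trace (5 dequeues):
  [1] u=0 | in 0111 | out 1011 | prev 0011 | push {}
  [2] u=1 | in 1011 | out 1111 | prev 0111 | push {0}
  [3] u=2 | in 1111 | out 1101 | prev 0000 | push {}
  [4] u=3 | in 1111 | out 1110 | prev 1100 | push {}
  [5] u=0 | in 1111 | out 1011 | ==

Converged values:
  [0] 1011
  [1] 1111
  [2] 1101
  [3] 1110

1111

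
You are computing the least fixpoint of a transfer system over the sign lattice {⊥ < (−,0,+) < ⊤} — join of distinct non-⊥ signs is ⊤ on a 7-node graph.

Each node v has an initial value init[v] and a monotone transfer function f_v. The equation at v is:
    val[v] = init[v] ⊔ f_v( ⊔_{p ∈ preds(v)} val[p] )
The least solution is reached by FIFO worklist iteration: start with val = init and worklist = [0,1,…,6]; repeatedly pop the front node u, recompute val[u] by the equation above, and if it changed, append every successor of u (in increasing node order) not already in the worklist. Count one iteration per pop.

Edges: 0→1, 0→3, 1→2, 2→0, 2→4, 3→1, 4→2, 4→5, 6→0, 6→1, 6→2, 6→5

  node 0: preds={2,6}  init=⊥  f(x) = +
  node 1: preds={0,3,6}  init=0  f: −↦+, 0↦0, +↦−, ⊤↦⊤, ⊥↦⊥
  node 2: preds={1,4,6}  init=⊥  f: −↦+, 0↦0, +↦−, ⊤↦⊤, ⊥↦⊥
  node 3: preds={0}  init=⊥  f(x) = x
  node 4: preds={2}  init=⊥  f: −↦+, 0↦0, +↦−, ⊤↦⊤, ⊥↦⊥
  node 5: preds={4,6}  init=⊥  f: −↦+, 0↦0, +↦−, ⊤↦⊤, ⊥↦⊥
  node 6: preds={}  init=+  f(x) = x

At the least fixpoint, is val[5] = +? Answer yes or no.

no

Trace (10 dequeues):
  [1] u=0 | in + | out + | prev ⊥ | push {}
  [2] u=1 | in + | out ⊤ | prev 0 | push {}
  [3] u=2 | in ⊤ | out ⊤ | prev ⊥ | push {0}
  [4] u=3 | in + | out + | prev ⊥ | push {1}
  [5] u=4 | in ⊤ | out ⊤ | prev ⊥ | push {2}
  [6] u=5 | in ⊤ | out ⊤ | prev ⊥ | push {}
  [7] u=6 | in ⊥ | out + | ==
  [8] u=0 | in ⊤ | out + | ==
  [9] u=1 | in + | out ⊤ | ==
  [10] u=2 | in ⊤ | out ⊤ | ==

Converged values:
  [0] +
  [1] ⊤
  [2] ⊤
  [3] +
  [4] ⊤
  [5] ⊤
  [6] +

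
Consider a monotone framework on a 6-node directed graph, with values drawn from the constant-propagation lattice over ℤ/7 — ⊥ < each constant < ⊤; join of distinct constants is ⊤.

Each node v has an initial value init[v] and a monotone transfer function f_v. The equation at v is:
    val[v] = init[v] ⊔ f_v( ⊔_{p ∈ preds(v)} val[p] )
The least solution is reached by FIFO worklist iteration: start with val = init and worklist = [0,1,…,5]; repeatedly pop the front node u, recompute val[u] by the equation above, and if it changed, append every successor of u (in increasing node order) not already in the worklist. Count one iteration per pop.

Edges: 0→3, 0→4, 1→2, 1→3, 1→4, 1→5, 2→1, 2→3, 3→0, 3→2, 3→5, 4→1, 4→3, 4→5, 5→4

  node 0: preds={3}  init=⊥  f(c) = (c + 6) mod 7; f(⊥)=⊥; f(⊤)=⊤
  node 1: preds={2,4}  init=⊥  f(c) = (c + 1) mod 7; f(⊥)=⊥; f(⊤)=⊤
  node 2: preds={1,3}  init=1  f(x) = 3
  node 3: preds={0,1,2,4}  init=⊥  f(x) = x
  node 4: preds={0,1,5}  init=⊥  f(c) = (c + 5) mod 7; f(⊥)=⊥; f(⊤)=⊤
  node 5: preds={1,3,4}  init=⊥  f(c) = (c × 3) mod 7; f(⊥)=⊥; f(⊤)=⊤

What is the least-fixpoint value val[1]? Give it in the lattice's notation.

Trace (14 dequeues):
  [1] u=0 | in ⊥ | out ⊥ | ==
  [2] u=1 | in 1 | out 2 | prev ⊥ | push {}
  [3] u=2 | in 2 | out ⊤ | prev 1 | push {1}
  [4] u=3 | in ⊤ | out ⊤ | prev ⊥ | push {0,2}
  [5] u=4 | in 2 | out 0 | prev ⊥ | push {3}
  [6] u=5 | in ⊤ | out ⊤ | prev ⊥ | push {4}
  [7] u=1 | in ⊤ | out ⊤ | prev 2 | push {5}
  [8] u=0 | in ⊤ | out ⊤ | prev ⊥ | push {}
  [9] u=2 | in ⊤ | out ⊤ | ==
  [10] u=3 | in ⊤ | out ⊤ | ==
  [11] u=4 | in ⊤ | out ⊤ | prev 0 | push {1,3}
  [12] u=5 | in ⊤ | out ⊤ | ==
  [13] u=1 | in ⊤ | out ⊤ | ==
  [14] u=3 | in ⊤ | out ⊤ | ==

Converged values:
  [0] ⊤
  [1] ⊤
  [2] ⊤
  [3] ⊤
  [4] ⊤
  [5] ⊤

⊤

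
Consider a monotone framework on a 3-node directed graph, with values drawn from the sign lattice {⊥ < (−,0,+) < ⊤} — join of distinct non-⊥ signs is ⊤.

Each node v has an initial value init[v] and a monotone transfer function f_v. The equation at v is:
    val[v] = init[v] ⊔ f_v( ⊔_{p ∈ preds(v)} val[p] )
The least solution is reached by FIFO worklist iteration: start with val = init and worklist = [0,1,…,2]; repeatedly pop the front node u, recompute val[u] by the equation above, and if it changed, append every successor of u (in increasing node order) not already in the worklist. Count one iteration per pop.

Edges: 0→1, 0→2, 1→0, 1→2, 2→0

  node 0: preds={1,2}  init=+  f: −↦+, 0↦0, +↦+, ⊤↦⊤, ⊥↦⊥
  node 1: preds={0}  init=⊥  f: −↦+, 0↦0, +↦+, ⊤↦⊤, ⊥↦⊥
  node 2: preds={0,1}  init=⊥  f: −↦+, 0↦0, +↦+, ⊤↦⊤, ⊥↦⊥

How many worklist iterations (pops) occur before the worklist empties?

Worklist (4 pops):
  #1 pop 0: in=⊥ → + (no change)
  #2 pop 1: in=+ → + (was ⊥); enqueue [0]
  #3 pop 2: in=+ → + (was ⊥); enqueue []
  #4 pop 0: in=+ → + (no change)

Fixpoint:
  val[0] = +
  val[1] = +
  val[2] = +

4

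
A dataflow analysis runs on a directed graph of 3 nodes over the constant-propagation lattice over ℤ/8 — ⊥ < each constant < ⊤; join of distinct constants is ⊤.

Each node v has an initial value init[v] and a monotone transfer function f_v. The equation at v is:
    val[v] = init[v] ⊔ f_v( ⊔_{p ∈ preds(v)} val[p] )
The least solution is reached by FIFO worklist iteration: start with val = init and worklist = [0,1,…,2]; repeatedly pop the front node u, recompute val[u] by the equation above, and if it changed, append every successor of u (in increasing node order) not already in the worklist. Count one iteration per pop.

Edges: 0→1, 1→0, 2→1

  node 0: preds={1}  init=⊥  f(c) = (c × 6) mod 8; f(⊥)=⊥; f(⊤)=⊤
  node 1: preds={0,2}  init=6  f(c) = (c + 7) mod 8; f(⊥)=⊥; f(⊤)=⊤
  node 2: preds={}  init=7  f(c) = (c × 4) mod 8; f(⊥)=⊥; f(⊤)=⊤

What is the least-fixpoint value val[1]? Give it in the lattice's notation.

Trace (5 dequeues):
  [1] u=0 | in 6 | out 4 | prev ⊥ | push {}
  [2] u=1 | in ⊤ | out ⊤ | prev 6 | push {0}
  [3] u=2 | in ⊥ | out 7 | ==
  [4] u=0 | in ⊤ | out ⊤ | prev 4 | push {1}
  [5] u=1 | in ⊤ | out ⊤ | ==

Converged values:
  [0] ⊤
  [1] ⊤
  [2] 7

⊤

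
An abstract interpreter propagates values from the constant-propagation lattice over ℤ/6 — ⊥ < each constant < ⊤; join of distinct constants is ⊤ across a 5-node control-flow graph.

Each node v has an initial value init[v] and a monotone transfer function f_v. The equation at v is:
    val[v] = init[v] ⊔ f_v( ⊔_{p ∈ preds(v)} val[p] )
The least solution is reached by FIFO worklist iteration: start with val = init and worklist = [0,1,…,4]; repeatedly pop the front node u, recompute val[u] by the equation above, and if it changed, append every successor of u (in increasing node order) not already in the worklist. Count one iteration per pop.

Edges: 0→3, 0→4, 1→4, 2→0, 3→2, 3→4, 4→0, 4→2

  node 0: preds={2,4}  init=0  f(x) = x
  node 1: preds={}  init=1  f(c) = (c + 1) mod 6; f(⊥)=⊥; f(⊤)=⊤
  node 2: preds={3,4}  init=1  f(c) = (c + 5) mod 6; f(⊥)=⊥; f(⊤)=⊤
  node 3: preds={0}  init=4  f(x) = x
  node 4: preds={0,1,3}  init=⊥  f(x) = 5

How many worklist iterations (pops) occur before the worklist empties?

7

Iteration log — 7 steps:
  step 1. node 0  ⊔preds=1  new=⊤  old=0  +wl: 
  step 2. node 1  ⊔preds=⊥  new=1  stable
  step 3. node 2  ⊔preds=4  new=⊤  old=1  +wl: 0
  step 4. node 3  ⊔preds=⊤  new=⊤  old=4  +wl: 2
  step 5. node 4  ⊔preds=⊤  new=5  old=⊥  +wl: 
  step 6. node 0  ⊔preds=⊤  new=⊤  stable
  step 7. node 2  ⊔preds=⊤  new=⊤  stable

Least fixpoint reached:
  node 0: ⊤
  node 1: 1
  node 2: ⊤
  node 3: ⊤
  node 4: 5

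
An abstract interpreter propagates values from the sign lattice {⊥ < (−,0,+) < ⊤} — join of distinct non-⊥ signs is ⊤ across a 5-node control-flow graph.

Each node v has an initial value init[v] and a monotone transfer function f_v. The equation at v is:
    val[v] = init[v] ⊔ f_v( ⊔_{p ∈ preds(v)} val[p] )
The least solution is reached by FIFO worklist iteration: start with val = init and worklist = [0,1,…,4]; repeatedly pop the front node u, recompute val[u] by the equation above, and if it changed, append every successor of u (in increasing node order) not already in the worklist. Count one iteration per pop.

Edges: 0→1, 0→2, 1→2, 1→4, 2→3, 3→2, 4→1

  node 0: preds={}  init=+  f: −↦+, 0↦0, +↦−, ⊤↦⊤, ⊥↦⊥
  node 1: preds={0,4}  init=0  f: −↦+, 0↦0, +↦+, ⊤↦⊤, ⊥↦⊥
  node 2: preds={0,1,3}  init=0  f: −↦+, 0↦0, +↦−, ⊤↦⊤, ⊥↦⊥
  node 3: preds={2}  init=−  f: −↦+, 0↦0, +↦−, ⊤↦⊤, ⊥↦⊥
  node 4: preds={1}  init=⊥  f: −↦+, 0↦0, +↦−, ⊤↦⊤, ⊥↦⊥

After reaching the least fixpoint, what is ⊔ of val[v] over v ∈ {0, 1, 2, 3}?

⊤

Iteration log — 7 steps:
  step 1. node 0  ⊔preds=⊥  new=+  stable
  step 2. node 1  ⊔preds=+  new=⊤  old=0  +wl: 
  step 3. node 2  ⊔preds=⊤  new=⊤  old=0  +wl: 
  step 4. node 3  ⊔preds=⊤  new=⊤  old=−  +wl: 2
  step 5. node 4  ⊔preds=⊤  new=⊤  old=⊥  +wl: 1
  step 6. node 2  ⊔preds=⊤  new=⊤  stable
  step 7. node 1  ⊔preds=⊤  new=⊤  stable

Least fixpoint reached:
  node 0: +
  node 1: ⊤
  node 2: ⊤
  node 3: ⊤
  node 4: ⊤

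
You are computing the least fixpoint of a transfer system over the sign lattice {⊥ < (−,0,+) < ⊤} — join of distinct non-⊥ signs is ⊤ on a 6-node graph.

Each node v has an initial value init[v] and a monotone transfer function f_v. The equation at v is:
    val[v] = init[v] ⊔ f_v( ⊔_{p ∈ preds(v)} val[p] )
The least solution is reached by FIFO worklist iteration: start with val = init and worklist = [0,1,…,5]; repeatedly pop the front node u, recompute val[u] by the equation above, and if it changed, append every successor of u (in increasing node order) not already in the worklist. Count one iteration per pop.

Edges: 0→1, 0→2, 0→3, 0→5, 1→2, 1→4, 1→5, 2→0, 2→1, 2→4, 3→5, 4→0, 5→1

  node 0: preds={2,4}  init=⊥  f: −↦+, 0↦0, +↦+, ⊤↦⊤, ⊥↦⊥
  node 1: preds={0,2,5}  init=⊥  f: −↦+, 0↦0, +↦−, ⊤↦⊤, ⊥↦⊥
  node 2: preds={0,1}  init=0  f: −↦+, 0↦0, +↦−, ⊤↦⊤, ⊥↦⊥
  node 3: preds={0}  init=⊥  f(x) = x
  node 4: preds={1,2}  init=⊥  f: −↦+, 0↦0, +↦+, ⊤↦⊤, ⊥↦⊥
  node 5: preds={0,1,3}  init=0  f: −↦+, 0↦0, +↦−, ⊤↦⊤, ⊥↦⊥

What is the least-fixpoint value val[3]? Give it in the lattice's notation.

Trace (7 dequeues):
  [1] u=0 | in 0 | out 0 | prev ⊥ | push {}
  [2] u=1 | in 0 | out 0 | prev ⊥ | push {}
  [3] u=2 | in 0 | out 0 | ==
  [4] u=3 | in 0 | out 0 | prev ⊥ | push {}
  [5] u=4 | in 0 | out 0 | prev ⊥ | push {0}
  [6] u=5 | in 0 | out 0 | ==
  [7] u=0 | in 0 | out 0 | ==

Converged values:
  [0] 0
  [1] 0
  [2] 0
  [3] 0
  [4] 0
  [5] 0

0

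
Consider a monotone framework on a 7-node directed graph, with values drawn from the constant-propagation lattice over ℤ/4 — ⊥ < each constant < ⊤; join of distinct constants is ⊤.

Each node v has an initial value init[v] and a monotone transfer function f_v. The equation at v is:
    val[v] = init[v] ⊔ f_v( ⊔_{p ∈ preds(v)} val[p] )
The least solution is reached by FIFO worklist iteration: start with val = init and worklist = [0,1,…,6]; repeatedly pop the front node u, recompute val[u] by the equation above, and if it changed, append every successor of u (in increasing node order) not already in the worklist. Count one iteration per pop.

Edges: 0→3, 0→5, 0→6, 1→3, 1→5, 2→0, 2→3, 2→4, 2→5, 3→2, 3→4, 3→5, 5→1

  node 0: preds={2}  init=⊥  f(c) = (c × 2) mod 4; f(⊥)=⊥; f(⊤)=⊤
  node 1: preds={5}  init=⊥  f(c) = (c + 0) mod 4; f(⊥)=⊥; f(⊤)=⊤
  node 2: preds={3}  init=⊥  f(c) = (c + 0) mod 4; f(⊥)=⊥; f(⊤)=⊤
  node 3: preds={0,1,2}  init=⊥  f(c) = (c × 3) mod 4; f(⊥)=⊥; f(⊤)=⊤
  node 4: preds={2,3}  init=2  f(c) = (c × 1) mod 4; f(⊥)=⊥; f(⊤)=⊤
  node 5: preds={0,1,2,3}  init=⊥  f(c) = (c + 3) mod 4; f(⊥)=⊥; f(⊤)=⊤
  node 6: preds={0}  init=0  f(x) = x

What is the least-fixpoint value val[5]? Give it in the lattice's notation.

⊥

Iteration log — 7 steps:
  step 1. node 0  ⊔preds=⊥  new=⊥  stable
  step 2. node 1  ⊔preds=⊥  new=⊥  stable
  step 3. node 2  ⊔preds=⊥  new=⊥  stable
  step 4. node 3  ⊔preds=⊥  new=⊥  stable
  step 5. node 4  ⊔preds=⊥  new=2  stable
  step 6. node 5  ⊔preds=⊥  new=⊥  stable
  step 7. node 6  ⊔preds=⊥  new=0  stable

Least fixpoint reached:
  node 0: ⊥
  node 1: ⊥
  node 2: ⊥
  node 3: ⊥
  node 4: 2
  node 5: ⊥
  node 6: 0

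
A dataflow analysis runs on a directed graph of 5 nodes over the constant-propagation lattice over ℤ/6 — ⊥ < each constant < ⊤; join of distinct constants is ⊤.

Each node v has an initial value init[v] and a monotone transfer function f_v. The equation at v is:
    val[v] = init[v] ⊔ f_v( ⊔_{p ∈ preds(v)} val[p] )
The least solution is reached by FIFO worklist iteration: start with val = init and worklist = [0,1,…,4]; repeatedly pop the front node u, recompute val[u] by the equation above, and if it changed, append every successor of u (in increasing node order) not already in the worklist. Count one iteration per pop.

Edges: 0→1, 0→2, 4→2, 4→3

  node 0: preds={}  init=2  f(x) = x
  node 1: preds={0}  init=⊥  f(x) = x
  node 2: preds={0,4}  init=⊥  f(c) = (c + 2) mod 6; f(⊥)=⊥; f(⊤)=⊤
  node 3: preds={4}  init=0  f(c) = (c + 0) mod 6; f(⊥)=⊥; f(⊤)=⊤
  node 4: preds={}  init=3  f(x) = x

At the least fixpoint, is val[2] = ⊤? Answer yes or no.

Trace (5 dequeues):
  [1] u=0 | in ⊥ | out 2 | ==
  [2] u=1 | in 2 | out 2 | prev ⊥ | push {}
  [3] u=2 | in ⊤ | out ⊤ | prev ⊥ | push {}
  [4] u=3 | in 3 | out ⊤ | prev 0 | push {}
  [5] u=4 | in ⊥ | out 3 | ==

Converged values:
  [0] 2
  [1] 2
  [2] ⊤
  [3] ⊤
  [4] 3

yes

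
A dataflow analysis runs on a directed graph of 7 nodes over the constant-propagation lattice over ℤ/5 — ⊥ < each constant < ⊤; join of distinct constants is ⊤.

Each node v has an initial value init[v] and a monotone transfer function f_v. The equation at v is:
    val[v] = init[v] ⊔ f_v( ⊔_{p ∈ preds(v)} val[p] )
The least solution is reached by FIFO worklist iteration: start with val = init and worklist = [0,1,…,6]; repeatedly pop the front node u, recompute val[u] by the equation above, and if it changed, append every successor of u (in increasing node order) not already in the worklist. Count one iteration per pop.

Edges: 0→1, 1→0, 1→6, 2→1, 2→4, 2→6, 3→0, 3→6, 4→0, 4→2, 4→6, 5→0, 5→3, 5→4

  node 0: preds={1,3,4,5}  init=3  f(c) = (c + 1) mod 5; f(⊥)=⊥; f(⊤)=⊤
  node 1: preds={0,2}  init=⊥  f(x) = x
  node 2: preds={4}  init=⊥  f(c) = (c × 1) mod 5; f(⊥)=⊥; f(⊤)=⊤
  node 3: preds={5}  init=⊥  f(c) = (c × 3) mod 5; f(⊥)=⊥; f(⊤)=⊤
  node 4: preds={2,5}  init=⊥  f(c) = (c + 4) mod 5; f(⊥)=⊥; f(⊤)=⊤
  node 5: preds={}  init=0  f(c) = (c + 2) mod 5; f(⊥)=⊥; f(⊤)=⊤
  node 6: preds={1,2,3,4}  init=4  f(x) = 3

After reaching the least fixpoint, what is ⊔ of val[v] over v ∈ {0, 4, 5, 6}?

⊤

Trace (17 dequeues):
  [1] u=0 | in 0 | out ⊤ | prev 3 | push {}
  [2] u=1 | in ⊤ | out ⊤ | prev ⊥ | push {0}
  [3] u=2 | in ⊥ | out ⊥ | ==
  [4] u=3 | in 0 | out 0 | prev ⊥ | push {}
  [5] u=4 | in 0 | out 4 | prev ⊥ | push {2}
  [6] u=5 | in ⊥ | out 0 | ==
  [7] u=6 | in ⊤ | out ⊤ | prev 4 | push {}
  [8] u=0 | in ⊤ | out ⊤ | ==
  [9] u=2 | in 4 | out 4 | prev ⊥ | push {1,4,6}
  [10] u=1 | in ⊤ | out ⊤ | ==
  [11] u=4 | in ⊤ | out ⊤ | prev 4 | push {0,2}
  [12] u=6 | in ⊤ | out ⊤ | ==
  [13] u=0 | in ⊤ | out ⊤ | ==
  [14] u=2 | in ⊤ | out ⊤ | prev 4 | push {1,4,6}
  [15] u=1 | in ⊤ | out ⊤ | ==
  [16] u=4 | in ⊤ | out ⊤ | ==
  [17] u=6 | in ⊤ | out ⊤ | ==

Converged values:
  [0] ⊤
  [1] ⊤
  [2] ⊤
  [3] 0
  [4] ⊤
  [5] 0
  [6] ⊤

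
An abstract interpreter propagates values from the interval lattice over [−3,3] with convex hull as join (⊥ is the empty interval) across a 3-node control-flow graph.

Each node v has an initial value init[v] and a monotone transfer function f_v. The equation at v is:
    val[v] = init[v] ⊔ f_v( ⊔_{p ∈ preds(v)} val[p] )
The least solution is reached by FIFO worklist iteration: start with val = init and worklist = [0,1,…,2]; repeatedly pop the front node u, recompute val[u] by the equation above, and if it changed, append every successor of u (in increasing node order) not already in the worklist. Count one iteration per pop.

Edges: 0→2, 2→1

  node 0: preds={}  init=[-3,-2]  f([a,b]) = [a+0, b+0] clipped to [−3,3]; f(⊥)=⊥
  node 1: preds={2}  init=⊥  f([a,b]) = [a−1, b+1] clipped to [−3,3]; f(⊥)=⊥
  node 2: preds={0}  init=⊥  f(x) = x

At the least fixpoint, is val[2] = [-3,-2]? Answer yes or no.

yes

Trace (4 dequeues):
  [1] u=0 | in ⊥ | out [-3,-2] | ==
  [2] u=1 | in ⊥ | out ⊥ | ==
  [3] u=2 | in [-3,-2] | out [-3,-2] | prev ⊥ | push {1}
  [4] u=1 | in [-3,-2] | out [-3,-1] | prev ⊥ | push {}

Converged values:
  [0] [-3,-2]
  [1] [-3,-1]
  [2] [-3,-2]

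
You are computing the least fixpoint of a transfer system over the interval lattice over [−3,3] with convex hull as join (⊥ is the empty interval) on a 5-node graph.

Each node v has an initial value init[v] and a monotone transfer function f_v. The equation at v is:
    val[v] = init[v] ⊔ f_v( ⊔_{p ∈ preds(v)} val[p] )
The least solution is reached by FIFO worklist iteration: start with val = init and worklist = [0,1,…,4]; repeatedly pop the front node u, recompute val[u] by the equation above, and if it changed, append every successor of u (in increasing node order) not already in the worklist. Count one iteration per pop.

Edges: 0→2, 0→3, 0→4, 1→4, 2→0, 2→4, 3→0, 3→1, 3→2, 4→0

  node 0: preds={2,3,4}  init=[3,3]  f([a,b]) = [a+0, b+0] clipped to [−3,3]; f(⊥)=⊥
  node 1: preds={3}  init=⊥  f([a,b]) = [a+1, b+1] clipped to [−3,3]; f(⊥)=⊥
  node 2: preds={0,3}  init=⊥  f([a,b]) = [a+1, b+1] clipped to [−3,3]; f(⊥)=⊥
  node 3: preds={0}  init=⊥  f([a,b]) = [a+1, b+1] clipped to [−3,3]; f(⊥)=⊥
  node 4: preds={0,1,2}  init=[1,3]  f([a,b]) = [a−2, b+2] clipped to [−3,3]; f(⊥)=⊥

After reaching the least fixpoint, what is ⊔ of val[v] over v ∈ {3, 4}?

[-3,3]

Trace (19 dequeues):
  [1] u=0 | in [1,3] | out [1,3] | prev [3,3] | push {}
  [2] u=1 | in ⊥ | out ⊥ | ==
  [3] u=2 | in [1,3] | out [2,3] | prev ⊥ | push {0}
  [4] u=3 | in [1,3] | out [2,3] | prev ⊥ | push {1,2}
  [5] u=4 | in [1,3] | out [-1,3] | prev [1,3] | push {}
  [6] u=0 | in [-1,3] | out [-1,3] | prev [1,3] | push {3,4}
  [7] u=1 | in [2,3] | out [3,3] | prev ⊥ | push {}
  [8] u=2 | in [-1,3] | out [0,3] | prev [2,3] | push {0}
  [9] u=3 | in [-1,3] | out [0,3] | prev [2,3] | push {1,2}
  [10] u=4 | in [-1,3] | out [-3,3] | prev [-1,3] | push {}
  [11] u=0 | in [-3,3] | out [-3,3] | prev [-1,3] | push {3,4}
  [12] u=1 | in [0,3] | out [1,3] | prev [3,3] | push {}
  [13] u=2 | in [-3,3] | out [-2,3] | prev [0,3] | push {0}
  [14] u=3 | in [-3,3] | out [-2,3] | prev [0,3] | push {1,2}
  [15] u=4 | in [-3,3] | out [-3,3] | ==
  [16] u=0 | in [-3,3] | out [-3,3] | ==
  [17] u=1 | in [-2,3] | out [-1,3] | prev [1,3] | push {4}
  [18] u=2 | in [-3,3] | out [-2,3] | ==
  [19] u=4 | in [-3,3] | out [-3,3] | ==

Converged values:
  [0] [-3,3]
  [1] [-1,3]
  [2] [-2,3]
  [3] [-2,3]
  [4] [-3,3]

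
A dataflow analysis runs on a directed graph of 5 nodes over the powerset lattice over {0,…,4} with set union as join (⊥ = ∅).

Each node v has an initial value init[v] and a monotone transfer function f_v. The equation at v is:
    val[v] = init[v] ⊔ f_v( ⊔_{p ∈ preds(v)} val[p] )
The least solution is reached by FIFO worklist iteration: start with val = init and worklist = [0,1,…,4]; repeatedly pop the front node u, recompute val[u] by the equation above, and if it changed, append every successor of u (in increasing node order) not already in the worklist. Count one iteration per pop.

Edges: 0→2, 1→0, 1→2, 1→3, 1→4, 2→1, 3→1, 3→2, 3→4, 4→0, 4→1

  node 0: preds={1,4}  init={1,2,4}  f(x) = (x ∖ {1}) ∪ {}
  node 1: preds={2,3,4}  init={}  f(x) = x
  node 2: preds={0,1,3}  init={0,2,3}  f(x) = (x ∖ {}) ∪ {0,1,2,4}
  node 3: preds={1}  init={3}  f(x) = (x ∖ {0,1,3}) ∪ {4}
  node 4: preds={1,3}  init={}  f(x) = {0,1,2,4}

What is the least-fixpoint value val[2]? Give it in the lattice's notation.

Trace (11 dequeues):
  [1] u=0 | in {} | out {1,2,4} | ==
  [2] u=1 | in {0,2,3} | out {0,2,3} | prev {} | push {0}
  [3] u=2 | in {0,1,2,3,4} | out {0,1,2,3,4} | prev {0,2,3} | push {1}
  [4] u=3 | in {0,2,3} | out {2,3,4} | prev {3} | push {2}
  [5] u=4 | in {0,2,3,4} | out {0,1,2,4} | prev {} | push {}
  [6] u=0 | in {0,1,2,3,4} | out {0,1,2,3,4} | prev {1,2,4} | push {}
  [7] u=1 | in {0,1,2,3,4} | out {0,1,2,3,4} | prev {0,2,3} | push {0,3,4}
  [8] u=2 | in {0,1,2,3,4} | out {0,1,2,3,4} | ==
  [9] u=0 | in {0,1,2,3,4} | out {0,1,2,3,4} | ==
  [10] u=3 | in {0,1,2,3,4} | out {2,3,4} | ==
  [11] u=4 | in {0,1,2,3,4} | out {0,1,2,4} | ==

Converged values:
  [0] {0,1,2,3,4}
  [1] {0,1,2,3,4}
  [2] {0,1,2,3,4}
  [3] {2,3,4}
  [4] {0,1,2,4}

{0,1,2,3,4}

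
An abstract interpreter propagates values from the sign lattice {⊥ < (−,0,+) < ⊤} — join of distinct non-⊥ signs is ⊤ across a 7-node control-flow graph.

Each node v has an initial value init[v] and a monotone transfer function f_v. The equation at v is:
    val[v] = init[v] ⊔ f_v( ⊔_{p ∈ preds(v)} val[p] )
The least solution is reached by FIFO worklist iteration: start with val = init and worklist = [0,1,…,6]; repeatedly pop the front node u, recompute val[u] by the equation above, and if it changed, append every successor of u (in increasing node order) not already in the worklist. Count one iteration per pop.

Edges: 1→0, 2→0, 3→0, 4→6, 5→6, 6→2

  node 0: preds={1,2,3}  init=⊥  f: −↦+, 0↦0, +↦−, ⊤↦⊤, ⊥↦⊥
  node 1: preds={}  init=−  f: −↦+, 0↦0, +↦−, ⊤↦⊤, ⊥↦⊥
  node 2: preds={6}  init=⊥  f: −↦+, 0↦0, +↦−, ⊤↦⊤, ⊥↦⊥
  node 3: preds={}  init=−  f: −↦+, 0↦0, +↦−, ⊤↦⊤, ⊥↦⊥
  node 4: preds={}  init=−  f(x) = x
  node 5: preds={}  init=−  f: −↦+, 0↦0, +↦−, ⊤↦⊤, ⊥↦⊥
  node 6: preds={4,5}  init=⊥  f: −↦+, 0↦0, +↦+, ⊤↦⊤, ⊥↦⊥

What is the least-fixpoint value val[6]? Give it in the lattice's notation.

Iteration log — 9 steps:
  step 1. node 0  ⊔preds=−  new=+  old=⊥  +wl: 
  step 2. node 1  ⊔preds=⊥  new=−  stable
  step 3. node 2  ⊔preds=⊥  new=⊥  stable
  step 4. node 3  ⊔preds=⊥  new=−  stable
  step 5. node 4  ⊔preds=⊥  new=−  stable
  step 6. node 5  ⊔preds=⊥  new=−  stable
  step 7. node 6  ⊔preds=−  new=+  old=⊥  +wl: 2
  step 8. node 2  ⊔preds=+  new=−  old=⊥  +wl: 0
  step 9. node 0  ⊔preds=−  new=+  stable

Least fixpoint reached:
  node 0: +
  node 1: −
  node 2: −
  node 3: −
  node 4: −
  node 5: −
  node 6: +

+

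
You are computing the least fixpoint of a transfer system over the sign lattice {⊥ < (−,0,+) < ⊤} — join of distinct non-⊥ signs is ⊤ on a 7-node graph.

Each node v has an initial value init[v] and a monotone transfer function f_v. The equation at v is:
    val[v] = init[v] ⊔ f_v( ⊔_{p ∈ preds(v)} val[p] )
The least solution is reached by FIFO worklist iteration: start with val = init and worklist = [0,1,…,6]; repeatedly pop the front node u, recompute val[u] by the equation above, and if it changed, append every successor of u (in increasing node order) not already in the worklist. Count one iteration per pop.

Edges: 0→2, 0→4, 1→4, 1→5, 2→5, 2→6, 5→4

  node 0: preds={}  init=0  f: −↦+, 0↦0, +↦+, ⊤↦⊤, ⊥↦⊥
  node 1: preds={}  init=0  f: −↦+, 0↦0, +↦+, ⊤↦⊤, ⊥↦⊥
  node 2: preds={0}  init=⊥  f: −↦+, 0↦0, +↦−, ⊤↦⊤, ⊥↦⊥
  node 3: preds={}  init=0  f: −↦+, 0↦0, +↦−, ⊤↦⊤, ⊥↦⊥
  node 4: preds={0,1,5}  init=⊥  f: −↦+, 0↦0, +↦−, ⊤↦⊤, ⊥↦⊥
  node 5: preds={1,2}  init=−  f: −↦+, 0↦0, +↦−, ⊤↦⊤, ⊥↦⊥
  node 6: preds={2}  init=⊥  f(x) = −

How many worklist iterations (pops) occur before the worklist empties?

8

Trace (8 dequeues):
  [1] u=0 | in ⊥ | out 0 | ==
  [2] u=1 | in ⊥ | out 0 | ==
  [3] u=2 | in 0 | out 0 | prev ⊥ | push {}
  [4] u=3 | in ⊥ | out 0 | ==
  [5] u=4 | in ⊤ | out ⊤ | prev ⊥ | push {}
  [6] u=5 | in 0 | out ⊤ | prev − | push {4}
  [7] u=6 | in 0 | out − | prev ⊥ | push {}
  [8] u=4 | in ⊤ | out ⊤ | ==

Converged values:
  [0] 0
  [1] 0
  [2] 0
  [3] 0
  [4] ⊤
  [5] ⊤
  [6] −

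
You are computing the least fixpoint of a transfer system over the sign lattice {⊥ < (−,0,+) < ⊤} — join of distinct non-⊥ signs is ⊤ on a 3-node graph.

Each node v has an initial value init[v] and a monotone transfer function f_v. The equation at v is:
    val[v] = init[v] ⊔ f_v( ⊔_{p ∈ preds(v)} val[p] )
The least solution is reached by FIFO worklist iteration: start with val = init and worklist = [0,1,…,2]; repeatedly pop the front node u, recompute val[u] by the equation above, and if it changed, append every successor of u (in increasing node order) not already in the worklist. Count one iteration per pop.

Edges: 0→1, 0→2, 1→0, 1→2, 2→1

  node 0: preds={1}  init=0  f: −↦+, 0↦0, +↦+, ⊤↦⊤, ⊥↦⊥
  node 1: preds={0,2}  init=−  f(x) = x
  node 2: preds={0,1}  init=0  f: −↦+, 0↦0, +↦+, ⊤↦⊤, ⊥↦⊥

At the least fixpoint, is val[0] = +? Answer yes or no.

Iteration log — 5 steps:
  step 1. node 0  ⊔preds=−  new=⊤  old=0  +wl: 
  step 2. node 1  ⊔preds=⊤  new=⊤  old=−  +wl: 0
  step 3. node 2  ⊔preds=⊤  new=⊤  old=0  +wl: 1
  step 4. node 0  ⊔preds=⊤  new=⊤  stable
  step 5. node 1  ⊔preds=⊤  new=⊤  stable

Least fixpoint reached:
  node 0: ⊤
  node 1: ⊤
  node 2: ⊤

no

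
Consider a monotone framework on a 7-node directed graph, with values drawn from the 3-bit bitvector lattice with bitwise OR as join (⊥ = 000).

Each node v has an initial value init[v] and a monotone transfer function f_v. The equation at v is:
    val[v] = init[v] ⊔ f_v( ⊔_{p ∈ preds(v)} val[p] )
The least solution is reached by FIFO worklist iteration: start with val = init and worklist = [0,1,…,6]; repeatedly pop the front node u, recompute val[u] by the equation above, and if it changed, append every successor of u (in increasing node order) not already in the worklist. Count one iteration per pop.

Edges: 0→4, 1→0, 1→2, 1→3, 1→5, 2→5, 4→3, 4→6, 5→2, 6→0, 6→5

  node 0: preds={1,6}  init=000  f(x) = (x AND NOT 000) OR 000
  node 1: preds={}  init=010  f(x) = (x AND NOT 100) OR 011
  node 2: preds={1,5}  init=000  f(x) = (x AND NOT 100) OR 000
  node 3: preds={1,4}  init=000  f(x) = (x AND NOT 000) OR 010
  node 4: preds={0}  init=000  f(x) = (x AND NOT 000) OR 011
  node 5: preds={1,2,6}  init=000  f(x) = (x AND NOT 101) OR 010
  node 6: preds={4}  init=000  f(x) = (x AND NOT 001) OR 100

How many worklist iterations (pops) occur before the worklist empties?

Iteration log — 14 steps:
  step 1. node 0  ⊔preds=010  new=010  old=000  +wl: 
  step 2. node 1  ⊔preds=000  new=011  old=010  +wl: 0
  step 3. node 2  ⊔preds=011  new=011  old=000  +wl: 
  step 4. node 3  ⊔preds=011  new=011  old=000  +wl: 
  step 5. node 4  ⊔preds=010  new=011  old=000  +wl: 3
  step 6. node 5  ⊔preds=011  new=010  old=000  +wl: 2
  step 7. node 6  ⊔preds=011  new=110  old=000  +wl: 5
  step 8. node 0  ⊔preds=111  new=111  old=010  +wl: 4
  step 9. node 3  ⊔preds=011  new=011  stable
  step 10. node 2  ⊔preds=011  new=011  stable
  step 11. node 5  ⊔preds=111  new=010  stable
  step 12. node 4  ⊔preds=111  new=111  old=011  +wl: 3,6
  step 13. node 3  ⊔preds=111  new=111  old=011  +wl: 
  step 14. node 6  ⊔preds=111  new=110  stable

Least fixpoint reached:
  node 0: 111
  node 1: 011
  node 2: 011
  node 3: 111
  node 4: 111
  node 5: 010
  node 6: 110

14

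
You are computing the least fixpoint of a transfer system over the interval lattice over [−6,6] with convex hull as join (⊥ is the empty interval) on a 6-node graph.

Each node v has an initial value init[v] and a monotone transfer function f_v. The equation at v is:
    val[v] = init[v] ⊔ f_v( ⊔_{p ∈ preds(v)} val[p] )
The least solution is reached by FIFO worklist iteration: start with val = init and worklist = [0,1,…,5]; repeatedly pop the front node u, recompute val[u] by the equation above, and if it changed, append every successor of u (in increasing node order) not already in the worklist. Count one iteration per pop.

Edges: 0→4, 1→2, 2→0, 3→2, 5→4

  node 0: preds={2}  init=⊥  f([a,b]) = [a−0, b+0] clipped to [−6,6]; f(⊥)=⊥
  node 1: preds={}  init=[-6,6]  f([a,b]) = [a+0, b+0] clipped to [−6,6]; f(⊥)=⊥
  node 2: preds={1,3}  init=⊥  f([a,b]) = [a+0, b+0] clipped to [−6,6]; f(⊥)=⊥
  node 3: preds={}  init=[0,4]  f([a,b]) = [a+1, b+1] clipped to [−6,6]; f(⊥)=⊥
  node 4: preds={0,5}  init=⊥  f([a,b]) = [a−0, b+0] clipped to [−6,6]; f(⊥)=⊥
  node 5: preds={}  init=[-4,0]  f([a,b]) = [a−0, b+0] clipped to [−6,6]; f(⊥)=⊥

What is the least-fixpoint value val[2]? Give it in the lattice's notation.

[-6,6]

Worklist (8 pops):
  #1 pop 0: in=⊥ → ⊥ (no change)
  #2 pop 1: in=⊥ → [-6,6] (no change)
  #3 pop 2: in=[-6,6] → [-6,6] (was ⊥); enqueue [0]
  #4 pop 3: in=⊥ → [0,4] (no change)
  #5 pop 4: in=[-4,0] → [-4,0] (was ⊥); enqueue []
  #6 pop 5: in=⊥ → [-4,0] (no change)
  #7 pop 0: in=[-6,6] → [-6,6] (was ⊥); enqueue [4]
  #8 pop 4: in=[-6,6] → [-6,6] (was [-4,0]); enqueue []

Fixpoint:
  val[0] = [-6,6]
  val[1] = [-6,6]
  val[2] = [-6,6]
  val[3] = [0,4]
  val[4] = [-6,6]
  val[5] = [-4,0]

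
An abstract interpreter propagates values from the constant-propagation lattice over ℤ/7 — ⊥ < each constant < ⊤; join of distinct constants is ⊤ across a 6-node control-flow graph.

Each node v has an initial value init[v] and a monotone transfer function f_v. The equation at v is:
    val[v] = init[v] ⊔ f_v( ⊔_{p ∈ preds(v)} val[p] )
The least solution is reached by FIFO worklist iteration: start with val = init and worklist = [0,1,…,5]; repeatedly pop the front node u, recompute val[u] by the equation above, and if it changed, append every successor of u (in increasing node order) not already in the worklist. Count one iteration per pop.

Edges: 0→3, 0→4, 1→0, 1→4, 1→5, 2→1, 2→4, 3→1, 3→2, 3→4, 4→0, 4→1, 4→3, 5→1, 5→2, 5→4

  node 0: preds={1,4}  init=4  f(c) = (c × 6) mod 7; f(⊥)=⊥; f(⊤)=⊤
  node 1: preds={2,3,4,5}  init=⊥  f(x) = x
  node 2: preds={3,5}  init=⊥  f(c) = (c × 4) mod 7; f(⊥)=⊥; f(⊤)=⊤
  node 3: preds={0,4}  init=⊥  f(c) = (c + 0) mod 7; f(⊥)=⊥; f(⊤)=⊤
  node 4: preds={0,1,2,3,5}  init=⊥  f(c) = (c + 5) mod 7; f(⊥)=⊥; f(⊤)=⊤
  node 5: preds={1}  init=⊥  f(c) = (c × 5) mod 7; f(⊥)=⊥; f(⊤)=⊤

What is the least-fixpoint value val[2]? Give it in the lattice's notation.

Iteration log — 18 steps:
  step 1. node 0  ⊔preds=⊥  new=4  stable
  step 2. node 1  ⊔preds=⊥  new=⊥  stable
  step 3. node 2  ⊔preds=⊥  new=⊥  stable
  step 4. node 3  ⊔preds=4  new=4  old=⊥  +wl: 1,2
  step 5. node 4  ⊔preds=4  new=2  old=⊥  +wl: 0,3
  step 6. node 5  ⊔preds=⊥  new=⊥  stable
  step 7. node 1  ⊔preds=⊤  new=⊤  old=⊥  +wl: 4,5
  step 8. node 2  ⊔preds=4  new=2  old=⊥  +wl: 1
  step 9. node 0  ⊔preds=⊤  new=⊤  old=4  +wl: 
  step 10. node 3  ⊔preds=⊤  new=⊤  old=4  +wl: 2
  step 11. node 4  ⊔preds=⊤  new=⊤  old=2  +wl: 0,3
  step 12. node 5  ⊔preds=⊤  new=⊤  old=⊥  +wl: 4
  step 13. node 1  ⊔preds=⊤  new=⊤  stable
  step 14. node 2  ⊔preds=⊤  new=⊤  old=2  +wl: 1
  step 15. node 0  ⊔preds=⊤  new=⊤  stable
  step 16. node 3  ⊔preds=⊤  new=⊤  stable
  step 17. node 4  ⊔preds=⊤  new=⊤  stable
  step 18. node 1  ⊔preds=⊤  new=⊤  stable

Least fixpoint reached:
  node 0: ⊤
  node 1: ⊤
  node 2: ⊤
  node 3: ⊤
  node 4: ⊤
  node 5: ⊤

⊤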